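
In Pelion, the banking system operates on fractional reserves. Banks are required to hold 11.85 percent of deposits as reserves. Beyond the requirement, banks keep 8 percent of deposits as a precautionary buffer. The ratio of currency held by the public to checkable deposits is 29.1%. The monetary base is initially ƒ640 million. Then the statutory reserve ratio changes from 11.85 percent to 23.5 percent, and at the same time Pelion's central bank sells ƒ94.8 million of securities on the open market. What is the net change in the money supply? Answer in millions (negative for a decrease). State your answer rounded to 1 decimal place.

Before: m₁ = (1 + 0.291) / (0.1185 + 0.08 + 0.291) ≈ 2.63739, MB₁ = 640, so M₁ = 2.63739 × 640 = 1687.9296 million.
After: m₂ = (1 + 0.291) / (0.235 + 0.08 + 0.291) ≈ 2.13036, MB₂ = 640 − 94.8 = 545.2, so M₂ = 2.13036 × 545.2 ≈ 1161.4723 million.
ΔM = M₂ − M₁ = 1161.4723 − 1687.9296 = -526.4573 million.

-526.5 million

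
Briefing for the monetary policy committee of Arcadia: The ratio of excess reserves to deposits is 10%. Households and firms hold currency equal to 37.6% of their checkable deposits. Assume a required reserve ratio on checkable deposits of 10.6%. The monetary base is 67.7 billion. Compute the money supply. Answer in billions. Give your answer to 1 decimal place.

160.1 billion

The money multiplier is m = (1 + c) / (rr + e + c) = (1 + 0.376) / (0.106 + 0.1 + 0.376) ≈ 2.3643.
So M = m × MB = 2.3643 × 67.7 ≈ 160.0631 billion.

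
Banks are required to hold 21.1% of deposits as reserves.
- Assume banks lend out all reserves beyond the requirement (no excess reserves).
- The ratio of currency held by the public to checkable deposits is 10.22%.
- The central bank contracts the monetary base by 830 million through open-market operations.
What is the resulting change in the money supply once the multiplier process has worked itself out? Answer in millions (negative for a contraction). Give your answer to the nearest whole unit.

The money multiplier is m = (1 + c) / (rr + c) = (1 + 0.1022) / (0.211 + 0.1022) ≈ 3.5192.
The sale removes 830 million of base, so ΔM = m × ΔMB = 3.5192 × (−830) = -2920.936 million.

-2921 million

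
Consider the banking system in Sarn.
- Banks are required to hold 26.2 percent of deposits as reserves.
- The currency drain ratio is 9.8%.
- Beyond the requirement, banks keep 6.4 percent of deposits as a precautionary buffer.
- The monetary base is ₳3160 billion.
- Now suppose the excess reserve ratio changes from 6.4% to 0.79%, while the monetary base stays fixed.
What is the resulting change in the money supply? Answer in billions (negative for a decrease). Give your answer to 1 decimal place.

₳1247.8 billion

Initially m₁ = (1 + 0.098) / (0.262 + 0.064 + 0.098) ≈ 2.589623, so M₁ = 2.589623 × 3160 ≈ 8183.2087 billion.
After the change m₂ = (1 + 0.098) / (0.262 + 0.0079 + 0.098) ≈ 2.984507, so M₂ = 2.984507 × 3160 ≈ 9431.0421 billion.
ΔM = M₂ − M₁ = 9431.0421 − 8183.2087 = 1247.8334 billion.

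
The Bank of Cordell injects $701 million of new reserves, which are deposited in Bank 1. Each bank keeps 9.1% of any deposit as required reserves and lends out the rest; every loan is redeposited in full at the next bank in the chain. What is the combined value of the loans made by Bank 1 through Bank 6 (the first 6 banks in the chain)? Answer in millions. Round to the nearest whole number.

Bank i lends (1 − rr)^i of the original deposit: Bank 1 lends 701·0.9090 = 637.2090, Bank 2 lends 701·0.9090² ≈ 579.2230, and so on.
Summing a geometric series: total = 701·[0.9090·(1 − 0.9090^6) / (1 − 0.9090)] ≈ 3052.0537 million.

$3052 million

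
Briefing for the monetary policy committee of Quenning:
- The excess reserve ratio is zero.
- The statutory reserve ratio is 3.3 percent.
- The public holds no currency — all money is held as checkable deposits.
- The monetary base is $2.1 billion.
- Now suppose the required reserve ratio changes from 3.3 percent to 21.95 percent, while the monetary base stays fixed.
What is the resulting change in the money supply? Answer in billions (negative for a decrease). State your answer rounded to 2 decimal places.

Initially m₁ = 1 / (0.033) ≈ 30.3030, so M₁ = 30.3030 × 2.1 = 63.6363 billion.
After the change m₂ = 1 / (0.2195) ≈ 4.5558, so M₂ = 4.5558 × 2.1 ≈ 9.5672 billion.
ΔM = M₂ − M₁ = 9.5672 − 63.6363 = -54.0691 billion.

-54.07 billion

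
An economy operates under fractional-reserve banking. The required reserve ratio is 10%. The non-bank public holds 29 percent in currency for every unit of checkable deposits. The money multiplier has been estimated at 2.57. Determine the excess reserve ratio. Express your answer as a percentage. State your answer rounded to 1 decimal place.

11.2%

Using m = 2.57. Since m = (1 + c)/(c + rr + e), the denominator satisfies c + rr + e = (1 + c)/m = (1 + 0.29) / 2.57 ≈ 0.501946.
With c = 0.29 and rr = 0.1, the excess reserve ratio is 0.501946 − 0.29 − 0.1 = 0.111946.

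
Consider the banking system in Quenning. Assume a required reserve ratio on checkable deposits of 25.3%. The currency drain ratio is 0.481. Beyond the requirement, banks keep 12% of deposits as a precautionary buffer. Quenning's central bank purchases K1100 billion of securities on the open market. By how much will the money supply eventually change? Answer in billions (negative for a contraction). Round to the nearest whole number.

K1908 billion

The money multiplier is m = (1 + c) / (rr + e + c) = (1 + 0.481) / (0.253 + 0.12 + 0.481) ≈ 1.73419.
The purchase adds 1100 billion of base, so ΔM = m × ΔMB = 1.73419 × (+1100) = 1907.609 billion.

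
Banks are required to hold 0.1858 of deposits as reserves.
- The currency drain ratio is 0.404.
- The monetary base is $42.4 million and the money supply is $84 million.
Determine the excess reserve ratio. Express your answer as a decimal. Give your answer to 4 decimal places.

0.1189

Using m = M/MB = 84/42.4 ≈ 1.981132. Since m = (1 + c)/(c + rr + e), the denominator satisfies c + rr + e = (1 + c)/m = (1 + 0.404) / 1.981132 ≈ 0.708686.
With c = 0.404 and rr = 0.1858, the excess reserve ratio is 0.708686 − 0.404 − 0.1858 = 0.118886.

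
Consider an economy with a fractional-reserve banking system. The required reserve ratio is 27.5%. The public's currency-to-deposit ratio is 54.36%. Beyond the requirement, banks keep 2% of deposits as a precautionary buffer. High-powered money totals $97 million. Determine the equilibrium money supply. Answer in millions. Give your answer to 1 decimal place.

$178.5 million

The money multiplier is m = (1 + c) / (rr + e + c) = (1 + 0.5436) / (0.275 + 0.02 + 0.5436) ≈ 1.8407.
So M = m × MB = 1.8407 × 97 = 178.5479 million.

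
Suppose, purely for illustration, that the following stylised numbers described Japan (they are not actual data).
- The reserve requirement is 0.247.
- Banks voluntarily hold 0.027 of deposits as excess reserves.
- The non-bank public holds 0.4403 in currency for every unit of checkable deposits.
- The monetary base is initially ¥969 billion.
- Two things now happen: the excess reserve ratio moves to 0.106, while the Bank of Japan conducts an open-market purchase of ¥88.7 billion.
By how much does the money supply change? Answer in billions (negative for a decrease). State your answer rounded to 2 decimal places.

-33.53 billion

Before: m₁ = (1 + 0.4403) / (0.247 + 0.027 + 0.4403) ≈ 2.0163797, MB₁ = 969, so M₁ = 2.0163797 × 969 ≈ 1953.8719 billion.
After: m₂ = (1 + 0.4403) / (0.247 + 0.106 + 0.4403) ≈ 1.8155805, MB₂ = 969 + 88.7 = 1057.7, so M₂ = 1.8155805 × 1057.7 ≈ 1920.3395 billion.
ΔM = M₂ − M₁ = 1920.3395 − 1953.8719 = -33.5324 billion.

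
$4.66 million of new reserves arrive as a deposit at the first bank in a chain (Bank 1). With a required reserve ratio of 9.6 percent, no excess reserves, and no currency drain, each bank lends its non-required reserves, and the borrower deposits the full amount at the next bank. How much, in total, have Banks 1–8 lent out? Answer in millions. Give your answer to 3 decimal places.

$24.310 million

Bank i lends (1 − rr)^i of the original deposit: Bank 1 lends 4.66·0.9040 ≈ 4.2126, Bank 2 lends 4.66·0.9040² ≈ 3.8082, and so on.
Summing a geometric series: total = 4.66·[0.9040·(1 − 0.9040^8) / (1 − 0.9040)] ≈ 24.3099 million.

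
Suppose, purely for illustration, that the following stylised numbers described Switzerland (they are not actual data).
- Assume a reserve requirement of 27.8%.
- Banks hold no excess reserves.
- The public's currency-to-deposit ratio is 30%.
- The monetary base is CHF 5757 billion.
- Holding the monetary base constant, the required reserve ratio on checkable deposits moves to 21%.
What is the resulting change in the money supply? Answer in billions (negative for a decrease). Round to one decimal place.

Initially m₁ = (1 + 0.3) / (0.278 + 0.3) ≈ 2.249135, so M₁ = 2.249135 × 5757 ≈ 12948.2702 billion.
After the change m₂ = (1 + 0.3) / (0.21 + 0.3) ≈ 2.549020, so M₂ = 2.549020 × 5757 ≈ 14674.7081 billion.
ΔM = M₂ − M₁ = 14674.7081 − 12948.2702 = 1726.4379 billion.

CHF 1726.4 billion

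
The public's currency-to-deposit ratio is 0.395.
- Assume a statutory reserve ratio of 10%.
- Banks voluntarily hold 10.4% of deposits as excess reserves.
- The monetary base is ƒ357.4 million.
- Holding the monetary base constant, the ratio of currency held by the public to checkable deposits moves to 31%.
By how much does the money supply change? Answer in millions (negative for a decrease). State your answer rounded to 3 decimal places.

ƒ78.541 million

Initially m₁ = (1 + 0.395) / (0.1 + 0.104 + 0.395) ≈ 2.3288815, so M₁ = 2.3288815 × 357.4 ≈ 832.3422 million.
After the change m₂ = (1 + 0.31) / (0.1 + 0.104 + 0.31) ≈ 2.5486381, so M₂ = 2.5486381 × 357.4 ≈ 910.8833 million.
ΔM = M₂ − M₁ = 910.8833 − 832.3422 = 78.5411 million.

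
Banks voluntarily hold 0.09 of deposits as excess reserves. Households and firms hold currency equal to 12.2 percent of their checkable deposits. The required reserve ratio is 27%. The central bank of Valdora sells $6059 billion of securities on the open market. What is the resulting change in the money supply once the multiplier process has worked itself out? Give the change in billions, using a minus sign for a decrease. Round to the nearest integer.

-14104 billion

The money multiplier is m = (1 + c) / (rr + e + c) = (1 + 0.122) / (0.27 + 0.09 + 0.122) ≈ 2.32780.
The sale removes 6059 billion of base, so ΔM = m × ΔMB = 2.32780 × (−6059) = -14104.1402 billion.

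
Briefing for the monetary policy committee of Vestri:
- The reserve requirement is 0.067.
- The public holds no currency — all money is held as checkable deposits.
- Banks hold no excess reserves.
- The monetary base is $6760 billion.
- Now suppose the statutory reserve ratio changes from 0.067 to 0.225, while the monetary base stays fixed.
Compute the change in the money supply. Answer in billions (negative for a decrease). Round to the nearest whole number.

-70851 billion

Initially m₁ = 1 / (0.067) ≈ 14.92537, so M₁ = 14.92537 × 6760 = 100895.5012 billion.
After the change m₂ = 1 / (0.225) ≈ 4.44444, so M₂ = 4.44444 × 6760 = 30044.4144 billion.
ΔM = M₂ − M₁ = 30044.4144 − 100895.5012 = -70851.0868 billion.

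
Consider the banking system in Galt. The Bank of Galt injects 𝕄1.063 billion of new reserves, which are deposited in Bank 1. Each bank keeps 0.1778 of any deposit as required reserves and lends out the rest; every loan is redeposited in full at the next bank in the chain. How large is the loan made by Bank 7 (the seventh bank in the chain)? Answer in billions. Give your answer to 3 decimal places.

𝕄0.270 billion

Each bank lends a fraction (1 − rr) = 0.8222 of the deposit it receives, so Bank 7 receives 1.063·0.8222^6 and lends 1.063·0.8222^7 ≈ 0.2700 billion.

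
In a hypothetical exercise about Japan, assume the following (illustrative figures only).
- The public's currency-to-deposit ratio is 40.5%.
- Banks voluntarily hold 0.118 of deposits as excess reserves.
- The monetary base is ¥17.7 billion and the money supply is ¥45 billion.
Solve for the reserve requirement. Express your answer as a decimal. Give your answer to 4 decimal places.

0.0296

Using m = M/MB = 45/17.7 ≈ 2.542373. Since m = (1 + c)/(c + rr + e), the denominator satisfies c + rr + e = (1 + c)/m = (1 + 0.405) / 2.542373 ≈ 0.552633.
With c = 0.405 and e = 0.118, the reserve requirement is 0.552633 − 0.405 − 0.118 = 0.029633.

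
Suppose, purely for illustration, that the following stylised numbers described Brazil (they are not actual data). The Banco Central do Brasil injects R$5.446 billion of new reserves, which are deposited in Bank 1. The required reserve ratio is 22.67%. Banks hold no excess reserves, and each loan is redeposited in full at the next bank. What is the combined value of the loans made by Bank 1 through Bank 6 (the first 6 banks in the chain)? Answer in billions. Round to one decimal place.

R$14.6 billion

Bank i lends (1 − rr)^i of the original deposit: Bank 1 lends 5.446·0.7733 ≈ 4.2114, Bank 2 lends 5.446·0.7733² ≈ 3.2567, and so on.
Summing a geometric series: total = 5.446·[0.7733·(1 − 0.7733^6) / (1 − 0.7733)] ≈ 14.6045 billion.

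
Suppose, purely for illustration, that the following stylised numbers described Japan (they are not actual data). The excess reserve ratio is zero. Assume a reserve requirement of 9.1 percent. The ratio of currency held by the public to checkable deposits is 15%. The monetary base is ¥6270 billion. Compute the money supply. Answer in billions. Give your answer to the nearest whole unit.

The money multiplier is m = (1 + c) / (rr + c) = (1 + 0.15) / (0.091 + 0.15) ≈ 4.77178.
So M = m × MB = 4.77178 × 6270 = 29919.0606 billion.

¥29919 billion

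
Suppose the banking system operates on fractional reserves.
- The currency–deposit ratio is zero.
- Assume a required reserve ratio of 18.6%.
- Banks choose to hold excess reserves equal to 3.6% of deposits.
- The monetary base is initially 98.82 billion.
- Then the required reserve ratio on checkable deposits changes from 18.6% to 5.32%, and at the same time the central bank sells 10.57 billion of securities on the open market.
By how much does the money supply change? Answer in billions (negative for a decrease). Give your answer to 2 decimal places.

Before: m₁ = 1 / (0.186 + 0.036) ≈ 4.50450, MB₁ = 98.82, so M₁ = 4.50450 × 98.82 ≈ 445.1347 billion.
After: m₂ = 1 / (0.0532 + 0.036) ≈ 11.21076, MB₂ = 98.82 − 10.57 = 88.25, so M₂ = 11.21076 × 88.25 ≈ 989.3496 billion.
ΔM = M₂ − M₁ = 989.3496 − 445.1347 = 544.2149 billion.

544.21 billion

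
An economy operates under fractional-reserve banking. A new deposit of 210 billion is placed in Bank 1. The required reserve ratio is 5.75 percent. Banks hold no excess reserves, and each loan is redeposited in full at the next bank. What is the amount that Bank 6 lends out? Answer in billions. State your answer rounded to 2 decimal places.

Each bank lends a fraction (1 − rr) = 0.9425 of the deposit it receives, so Bank 6 receives 210·0.9425^5 and lends 210·0.9425^6 ≈ 147.1999 billion.

147.20 billion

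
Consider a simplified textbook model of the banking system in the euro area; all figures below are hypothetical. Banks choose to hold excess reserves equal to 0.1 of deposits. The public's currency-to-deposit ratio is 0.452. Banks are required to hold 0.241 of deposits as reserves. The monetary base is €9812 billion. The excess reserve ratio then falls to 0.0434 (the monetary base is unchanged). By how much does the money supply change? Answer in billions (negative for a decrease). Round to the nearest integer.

€1381 billion

Initially m₁ = (1 + 0.452) / (0.241 + 0.1 + 0.452) ≈ 1.83102, so M₁ = 1.83102 × 9812 ≈ 17965.9682 billion.
After the change m₂ = (1 + 0.452) / (0.241 + 0.0434 + 0.452) ≈ 1.97175, so M₂ = 1.97175 × 9812 = 19346.811 billion.
ΔM = M₂ − M₁ = 19346.811 − 17965.9682 = 1380.8428 billion.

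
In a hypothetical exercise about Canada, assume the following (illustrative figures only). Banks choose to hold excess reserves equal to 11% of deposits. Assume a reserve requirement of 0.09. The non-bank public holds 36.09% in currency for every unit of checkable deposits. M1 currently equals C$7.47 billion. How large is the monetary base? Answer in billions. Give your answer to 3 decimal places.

The money multiplier is m = (1 + c) / (rr + e + c) = (1 + 0.3609) / (0.09 + 0.11 + 0.3609) ≈ 2.42628.
MB = M / m = 7.47 / 2.42628 ≈ 3.0788 billion.

C$3.079 billion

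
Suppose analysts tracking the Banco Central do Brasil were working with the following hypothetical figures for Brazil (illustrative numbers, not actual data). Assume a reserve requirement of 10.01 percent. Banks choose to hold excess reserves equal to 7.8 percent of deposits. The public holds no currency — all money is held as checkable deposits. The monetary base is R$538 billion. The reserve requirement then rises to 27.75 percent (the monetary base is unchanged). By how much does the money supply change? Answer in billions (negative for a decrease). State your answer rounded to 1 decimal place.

-1507.4 billion

Initially m₁ = 1 / (0.1001 + 0.078) ≈ 5.61482, so M₁ = 5.61482 × 538 ≈ 3020.7732 billion.
After the change m₂ = 1 / (0.2775 + 0.078) ≈ 2.81294, so M₂ = 2.81294 × 538 ≈ 1513.3617 billion.
ΔM = M₂ − M₁ = 1513.3617 − 3020.7732 = -1507.4115 billion.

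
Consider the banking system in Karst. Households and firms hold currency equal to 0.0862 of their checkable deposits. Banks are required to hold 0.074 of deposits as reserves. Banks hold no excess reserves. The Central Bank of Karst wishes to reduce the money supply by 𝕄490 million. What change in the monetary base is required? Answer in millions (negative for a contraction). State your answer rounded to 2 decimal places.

The money multiplier is m = (1 + c) / (rr + c) = (1 + 0.0862) / (0.074 + 0.0862) ≈ 6.780275.
ΔMB = ΔM / m = (−490) / 6.780275 ≈ -72.2685 million.

-72.27 million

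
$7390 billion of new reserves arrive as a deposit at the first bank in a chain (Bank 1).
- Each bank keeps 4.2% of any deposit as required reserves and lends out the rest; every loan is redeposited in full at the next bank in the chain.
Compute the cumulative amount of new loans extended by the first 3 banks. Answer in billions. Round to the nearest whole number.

Bank i lends (1 − rr)^i of the original deposit: Bank 1 lends 7390·0.9580 = 7079.6200, Bank 2 lends 7390·0.9580² ≈ 6782.2760, and so on.
Summing a geometric series: total = 7390·[0.9580·(1 − 0.9580^3) / (1 − 0.9580)] ≈ 20359.3163 billion.

$20359 billion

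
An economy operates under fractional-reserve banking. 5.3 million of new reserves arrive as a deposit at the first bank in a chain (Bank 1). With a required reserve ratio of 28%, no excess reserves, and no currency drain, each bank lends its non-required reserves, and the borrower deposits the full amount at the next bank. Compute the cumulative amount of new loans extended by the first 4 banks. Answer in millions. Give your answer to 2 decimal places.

Bank i lends (1 − rr)^i of the original deposit: Bank 1 lends 5.3·0.7200 = 3.8160, Bank 2 lends 5.3·0.7200² ≈ 2.7475, and so on.
Summing a geometric series: total = 5.3·[0.7200·(1 − 0.7200^4) / (1 − 0.7200)] ≈ 9.9660 million.

9.97 million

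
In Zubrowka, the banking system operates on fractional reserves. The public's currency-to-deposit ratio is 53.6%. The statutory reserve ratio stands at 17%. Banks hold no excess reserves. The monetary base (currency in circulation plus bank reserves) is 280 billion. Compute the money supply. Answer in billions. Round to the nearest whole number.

609 billion

The money multiplier is m = (1 + c) / (rr + c) = (1 + 0.536) / (0.17 + 0.536) ≈ 2.1756.
So M = m × MB = 2.1756 × 280 = 609.168 billion.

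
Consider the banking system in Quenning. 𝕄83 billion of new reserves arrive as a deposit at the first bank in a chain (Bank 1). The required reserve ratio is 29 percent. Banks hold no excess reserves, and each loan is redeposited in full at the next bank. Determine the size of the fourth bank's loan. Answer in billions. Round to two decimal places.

Each bank lends a fraction (1 − rr) = 0.7100 of the deposit it receives, so Bank 4 receives 83·0.7100^3 and lends 83·0.7100^4 ≈ 21.0917 billion.

𝕄21.09 billion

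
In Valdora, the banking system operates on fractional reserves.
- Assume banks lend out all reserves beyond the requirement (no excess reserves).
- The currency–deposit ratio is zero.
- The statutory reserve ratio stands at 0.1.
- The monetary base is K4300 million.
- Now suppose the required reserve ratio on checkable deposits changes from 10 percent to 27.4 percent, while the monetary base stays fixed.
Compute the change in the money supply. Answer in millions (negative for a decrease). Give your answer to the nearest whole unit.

Initially m₁ = 1 / (0.1) = 10, so M₁ = 10 × 4300 = 43000 million.
After the change m₂ = 1 / (0.274) ≈ 3.64964, so M₂ = 3.64964 × 4300 = 15693.452 million.
ΔM = M₂ − M₁ = 15693.452 − 43000 = -27306.548 million.

-27307 million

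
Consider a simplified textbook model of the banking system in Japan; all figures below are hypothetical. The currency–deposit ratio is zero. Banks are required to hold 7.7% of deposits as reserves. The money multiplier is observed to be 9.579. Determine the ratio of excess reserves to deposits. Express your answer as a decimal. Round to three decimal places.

0.027

Using m = 9.579. Since m = (1 + c)/(c + rr + e), the denominator satisfies c + rr + e = (1 + c)/m = (1 + 0) / 9.579 ≈ 0.104395.
With c = 0 and rr = 0.077, the ratio of excess reserves to deposits is 0.104395 − 0 − 0.077 = 0.027395.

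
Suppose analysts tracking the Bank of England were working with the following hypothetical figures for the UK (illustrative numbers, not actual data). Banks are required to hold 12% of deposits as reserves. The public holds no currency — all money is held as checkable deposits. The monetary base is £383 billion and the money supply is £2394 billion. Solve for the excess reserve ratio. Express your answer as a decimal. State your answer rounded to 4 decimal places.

Using m = M/MB = 2394/383 ≈ 6.250653. Since m = (1 + c)/(c + rr + e), the denominator satisfies c + rr + e = (1 + c)/m = (1 + 0) / 6.250653 ≈ 0.159983.
With c = 0 and rr = 0.12, the excess reserve ratio is 0.159983 − 0 − 0.12 = 0.039983.

0.0400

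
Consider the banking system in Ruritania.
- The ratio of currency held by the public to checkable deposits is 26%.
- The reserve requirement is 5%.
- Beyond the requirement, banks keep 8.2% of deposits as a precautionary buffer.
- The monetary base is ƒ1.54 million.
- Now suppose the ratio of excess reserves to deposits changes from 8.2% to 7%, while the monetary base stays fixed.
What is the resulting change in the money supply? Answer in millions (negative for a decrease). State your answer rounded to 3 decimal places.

ƒ0.156 million

Initially m₁ = (1 + 0.26) / (0.05 + 0.082 + 0.26) ≈ 3.21429, so M₁ = 3.21429 × 1.54 ≈ 4.95 million.
After the change m₂ = (1 + 0.26) / (0.05 + 0.07 + 0.26) ≈ 3.31579, so M₂ = 3.31579 × 1.54 ≈ 5.1063 million.
ΔM = M₂ − M₁ = 5.1063 − 4.95 = 0.1563 million.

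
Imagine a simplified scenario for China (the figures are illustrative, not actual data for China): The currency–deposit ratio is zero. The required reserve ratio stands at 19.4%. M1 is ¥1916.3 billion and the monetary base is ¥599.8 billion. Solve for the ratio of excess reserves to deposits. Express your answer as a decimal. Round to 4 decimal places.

0.1190

Using m = M/MB = 1916.3/599.8 ≈ 3.194898. Since m = (1 + c)/(c + rr + e), the denominator satisfies c + rr + e = (1 + c)/m = (1 + 0) / 3.194898 ≈ 0.312999.
With c = 0 and rr = 0.194, the ratio of excess reserves to deposits is 0.312999 − 0 − 0.194 = 0.118999.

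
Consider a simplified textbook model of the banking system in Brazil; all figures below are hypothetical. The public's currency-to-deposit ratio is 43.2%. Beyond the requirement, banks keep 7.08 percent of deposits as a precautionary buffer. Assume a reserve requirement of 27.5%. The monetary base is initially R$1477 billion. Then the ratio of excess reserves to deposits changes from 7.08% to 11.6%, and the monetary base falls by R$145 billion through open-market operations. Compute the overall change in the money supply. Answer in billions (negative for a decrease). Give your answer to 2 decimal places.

Before: m₁ = (1 + 0.432) / (0.275 + 0.0708 + 0.432) ≈ 1.8410903, MB₁ = 1477, so M₁ = 1.8410903 × 1477 ≈ 2719.2904 billion.
After: m₂ = (1 + 0.432) / (0.275 + 0.116 + 0.432) ≈ 1.7399757, MB₂ = 1477 − 145 = 1332, so M₂ = 1.7399757 × 1332 ≈ 2317.6476 billion.
ΔM = M₂ − M₁ = 2317.6476 − 2719.2904 = -401.6428 billion.

-401.64 billion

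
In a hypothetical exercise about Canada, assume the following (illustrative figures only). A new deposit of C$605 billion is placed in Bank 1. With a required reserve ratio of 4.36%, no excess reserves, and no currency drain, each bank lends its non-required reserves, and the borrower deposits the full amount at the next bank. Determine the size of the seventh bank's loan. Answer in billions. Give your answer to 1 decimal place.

Each bank lends a fraction (1 − rr) = 0.9564 of the deposit it receives, so Bank 7 receives 605·0.9564^6 and lends 605·0.9564^7 ≈ 442.8252 billion.

C$442.8 billion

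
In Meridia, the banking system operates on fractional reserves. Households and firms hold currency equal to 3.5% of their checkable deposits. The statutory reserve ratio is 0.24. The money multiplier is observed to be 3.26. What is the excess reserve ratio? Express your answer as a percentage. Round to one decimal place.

4.2%

Using m = 3.26. Since m = (1 + c)/(c + rr + e), the denominator satisfies c + rr + e = (1 + c)/m = (1 + 0.035) / 3.26 ≈ 0.317485.
With c = 0.035 and rr = 0.24, the excess reserve ratio is 0.317485 − 0.035 − 0.24 = 0.042485.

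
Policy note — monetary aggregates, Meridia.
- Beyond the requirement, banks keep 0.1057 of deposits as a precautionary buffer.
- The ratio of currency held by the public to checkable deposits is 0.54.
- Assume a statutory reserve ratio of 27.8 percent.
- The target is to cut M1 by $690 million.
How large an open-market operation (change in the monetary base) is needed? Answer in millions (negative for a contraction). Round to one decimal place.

-413.9 million

The money multiplier is m = (1 + c) / (rr + e + c) = (1 + 0.54) / (0.278 + 0.1057 + 0.54) ≈ 1.66721.
ΔMB = ΔM / m = (−690) / 1.66721 ≈ -413.8651 million.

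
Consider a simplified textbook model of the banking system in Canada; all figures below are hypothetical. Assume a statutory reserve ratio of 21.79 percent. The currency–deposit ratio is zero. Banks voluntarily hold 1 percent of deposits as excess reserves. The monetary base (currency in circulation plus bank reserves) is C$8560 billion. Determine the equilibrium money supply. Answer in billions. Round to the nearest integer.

C$37560 billion

The money multiplier is m = 1 / (rr + e) = 1 / (0.2179 + 0.01) ≈ 4.38789.
So M = m × MB = 4.38789 × 8560 = 37560.3384 billion.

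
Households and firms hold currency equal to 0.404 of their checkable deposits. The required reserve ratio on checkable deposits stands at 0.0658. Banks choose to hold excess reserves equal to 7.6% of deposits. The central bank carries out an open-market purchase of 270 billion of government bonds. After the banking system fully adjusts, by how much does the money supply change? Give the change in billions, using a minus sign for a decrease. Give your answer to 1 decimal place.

694.5 billion

The money multiplier is m = (1 + c) / (rr + e + c) = (1 + 0.404) / (0.0658 + 0.076 + 0.404) ≈ 2.57237.
The purchase adds 270 billion of base, so ΔM = m × ΔMB = 2.57237 × (+270) = 694.5399 billion.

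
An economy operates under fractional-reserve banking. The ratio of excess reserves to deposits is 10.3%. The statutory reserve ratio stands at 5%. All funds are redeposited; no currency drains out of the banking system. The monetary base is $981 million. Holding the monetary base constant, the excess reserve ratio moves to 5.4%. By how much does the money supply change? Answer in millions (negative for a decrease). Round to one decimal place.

Initially m₁ = 1 / (0.05 + 0.103) ≈ 6.53595, so M₁ = 6.53595 × 981 ≈ 6411.7669 million.
After the change m₂ = 1 / (0.05 + 0.054) ≈ 9.61538, so M₂ = 9.61538 × 981 ≈ 9432.6878 million.
ΔM = M₂ − M₁ = 9432.6878 − 6411.7669 = 3020.9209 million.

$3020.9 million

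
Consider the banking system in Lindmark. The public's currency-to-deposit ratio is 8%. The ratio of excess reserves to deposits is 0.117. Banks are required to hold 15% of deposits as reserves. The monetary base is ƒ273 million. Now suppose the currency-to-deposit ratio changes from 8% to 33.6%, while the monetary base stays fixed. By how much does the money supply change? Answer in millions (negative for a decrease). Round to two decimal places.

Initially m₁ = (1 + 0.08) / (0.15 + 0.117 + 0.08) ≈ 3.112392, so M₁ = 3.112392 × 273 ≈ 849.683 million.
After the change m₂ = (1 + 0.336) / (0.15 + 0.117 + 0.336) ≈ 2.215589, so M₂ = 2.215589 × 273 ≈ 604.8558 million.
ΔM = M₂ − M₁ = 604.8558 − 849.683 = -244.8272 million.

-244.83 million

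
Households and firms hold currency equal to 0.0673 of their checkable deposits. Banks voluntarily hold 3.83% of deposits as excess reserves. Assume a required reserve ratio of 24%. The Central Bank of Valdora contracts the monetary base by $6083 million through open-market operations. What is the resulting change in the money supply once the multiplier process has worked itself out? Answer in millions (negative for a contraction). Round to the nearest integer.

-18786 million

The money multiplier is m = (1 + c) / (rr + e + c) = (1 + 0.0673) / (0.24 + 0.0383 + 0.0673) ≈ 3.08825.
The sale removes 6083 million of base, so ΔM = m × ΔMB = 3.08825 × (−6083) ≈ -18785.8247 million.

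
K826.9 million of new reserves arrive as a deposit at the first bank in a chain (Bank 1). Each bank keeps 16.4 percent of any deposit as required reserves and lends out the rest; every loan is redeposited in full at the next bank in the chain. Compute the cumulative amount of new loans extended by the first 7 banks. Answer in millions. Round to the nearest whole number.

K3012 million

Bank i lends (1 − rr)^i of the original deposit: Bank 1 lends 826.9·0.8360 = 691.2884, Bank 2 lends 826.9·0.8360² ≈ 577.9171, and so on.
Summing a geometric series: total = 826.9·[0.8360·(1 − 0.8360^7) / (1 − 0.8360)] ≈ 3012.1905 million.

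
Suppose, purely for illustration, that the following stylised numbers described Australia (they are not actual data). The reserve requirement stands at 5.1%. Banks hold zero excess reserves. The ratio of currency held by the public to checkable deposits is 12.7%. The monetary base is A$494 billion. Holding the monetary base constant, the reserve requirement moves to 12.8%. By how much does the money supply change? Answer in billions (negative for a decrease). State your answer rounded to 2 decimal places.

-944.46 billion

Initially m₁ = (1 + 0.127) / (0.051 + 0.127) ≈ 6.331461, so M₁ = 6.331461 × 494 ≈ 3127.7417 billion.
After the change m₂ = (1 + 0.127) / (0.128 + 0.127) ≈ 4.419608, so M₂ = 4.419608 × 494 ≈ 2183.2864 billion.
ΔM = M₂ − M₁ = 2183.2864 − 3127.7417 = -944.4553 billion.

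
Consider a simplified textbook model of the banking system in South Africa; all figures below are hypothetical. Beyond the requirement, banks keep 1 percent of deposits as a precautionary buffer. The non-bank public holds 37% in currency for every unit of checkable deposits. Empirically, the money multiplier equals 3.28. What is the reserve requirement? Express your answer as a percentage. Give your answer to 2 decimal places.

3.77%

Using m = 3.28. Since m = (1 + c)/(c + rr + e), the denominator satisfies c + rr + e = (1 + c)/m = (1 + 0.37) / 3.28 ≈ 0.417683.
With c = 0.37 and e = 0.01, the reserve requirement is 0.417683 − 0.37 − 0.01 = 0.037683.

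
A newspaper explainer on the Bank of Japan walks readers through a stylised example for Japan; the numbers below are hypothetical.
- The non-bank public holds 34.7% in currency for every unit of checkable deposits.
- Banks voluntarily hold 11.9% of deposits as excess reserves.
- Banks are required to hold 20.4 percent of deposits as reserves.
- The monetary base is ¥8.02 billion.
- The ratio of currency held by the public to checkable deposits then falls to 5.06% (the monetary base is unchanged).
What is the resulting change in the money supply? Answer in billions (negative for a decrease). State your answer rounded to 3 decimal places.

Initially m₁ = (1 + 0.347) / (0.204 + 0.119 + 0.347) ≈ 2.01045, so M₁ = 2.01045 × 8.02 ≈ 16.1238 billion.
After the change m₂ = (1 + 0.0506) / (0.204 + 0.119 + 0.0506) ≈ 2.81210, so M₂ = 2.81210 × 8.02 ≈ 22.553 billion.
ΔM = M₂ − M₁ = 22.553 − 16.1238 = 6.4292 billion.

¥6.429 billion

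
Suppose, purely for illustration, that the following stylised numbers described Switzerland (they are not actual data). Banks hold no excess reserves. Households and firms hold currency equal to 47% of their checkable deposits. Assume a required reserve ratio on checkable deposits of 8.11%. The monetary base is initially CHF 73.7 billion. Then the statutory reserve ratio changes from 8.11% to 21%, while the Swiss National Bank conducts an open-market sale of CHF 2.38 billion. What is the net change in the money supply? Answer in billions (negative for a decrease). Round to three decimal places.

Before: m₁ = (1 + 0.47) / (0.0811 + 0.47) ≈ 2.667392, MB₁ = 73.7, so M₁ = 2.667392 × 73.7 ≈ 196.5868 billion.
After: m₂ = (1 + 0.47) / (0.21 + 0.47) ≈ 2.161765, MB₂ = 73.7 − 2.38 = 71.32, so M₂ = 2.161765 × 71.32 ≈ 154.1771 billion.
ΔM = M₂ − M₁ = 154.1771 − 196.5868 = -42.4097 billion.

-42.410 billion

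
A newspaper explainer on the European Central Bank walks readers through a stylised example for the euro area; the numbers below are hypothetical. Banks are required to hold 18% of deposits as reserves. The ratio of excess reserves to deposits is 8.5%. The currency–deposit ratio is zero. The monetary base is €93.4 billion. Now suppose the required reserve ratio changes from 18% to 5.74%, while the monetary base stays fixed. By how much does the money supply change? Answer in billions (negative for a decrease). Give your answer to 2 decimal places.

Initially m₁ = 1 / (0.18 + 0.085) ≈ 3.77358, so M₁ = 3.77358 × 93.4 ≈ 352.4524 billion.
After the change m₂ = 1 / (0.0574 + 0.085) ≈ 7.02247, so M₂ = 7.02247 × 93.4 ≈ 655.8987 billion.
ΔM = M₂ − M₁ = 655.8987 − 352.4524 = 303.4463 billion.

€303.45 billion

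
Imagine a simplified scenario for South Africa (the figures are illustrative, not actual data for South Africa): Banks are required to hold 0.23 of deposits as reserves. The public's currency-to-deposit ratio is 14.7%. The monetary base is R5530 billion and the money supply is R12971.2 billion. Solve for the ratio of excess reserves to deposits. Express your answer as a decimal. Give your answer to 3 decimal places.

0.112

Using m = M/MB = 12971.2/5530 ≈ 2.345606. Since m = (1 + c)/(c + rr + e), the denominator satisfies c + rr + e = (1 + c)/m = (1 + 0.147) / 2.345606 ≈ 0.488999.
With c = 0.147 and rr = 0.23, the ratio of excess reserves to deposits is 0.488999 − 0.147 − 0.23 = 0.111999.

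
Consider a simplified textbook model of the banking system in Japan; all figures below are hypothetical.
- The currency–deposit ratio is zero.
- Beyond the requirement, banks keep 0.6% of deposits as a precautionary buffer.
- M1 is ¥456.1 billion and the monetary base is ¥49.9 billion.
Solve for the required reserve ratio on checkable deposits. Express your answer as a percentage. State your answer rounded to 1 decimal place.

Using m = M/MB = 456.1/49.9 ≈ 9.140281. Since m = (1 + c)/(c + rr + e), the denominator satisfies c + rr + e = (1 + c)/m = (1 + 0) / 9.140281 ≈ 0.109406.
With c = 0 and e = 0.006, the required reserve ratio on checkable deposits is 0.109406 − 0 − 0.006 = 0.103406.

10.3%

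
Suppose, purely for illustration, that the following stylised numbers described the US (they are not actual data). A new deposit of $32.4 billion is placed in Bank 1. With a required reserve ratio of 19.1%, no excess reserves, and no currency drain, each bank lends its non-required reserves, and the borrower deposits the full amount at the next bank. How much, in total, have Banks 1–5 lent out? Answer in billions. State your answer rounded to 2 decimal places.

Bank i lends (1 − rr)^i of the original deposit: Bank 1 lends 32.4·0.8090 = 26.2116, Bank 2 lends 32.4·0.8090² ≈ 21.2052, and so on.
Summing a geometric series: total = 32.4·[0.8090·(1 − 0.8090^5) / (1 − 0.8090)] ≈ 89.6778 billion.

$89.68 billion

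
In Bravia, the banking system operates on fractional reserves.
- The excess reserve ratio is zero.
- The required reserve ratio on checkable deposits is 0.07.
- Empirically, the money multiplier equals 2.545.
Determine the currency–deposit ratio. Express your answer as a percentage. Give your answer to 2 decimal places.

Using m = 2.545. From m = (1 + c)/(c + rr + e), rearranging gives 1 + c = m·(c + rr + e), so c·(1 − m) = m·(rr + e) − 1.
Hence c = [m·(rr + e) − 1]/(1 − m) = [2.545 × (0.07 + 0) − 1] / (1 − 2.545) ≈ 0.531942.

53.19%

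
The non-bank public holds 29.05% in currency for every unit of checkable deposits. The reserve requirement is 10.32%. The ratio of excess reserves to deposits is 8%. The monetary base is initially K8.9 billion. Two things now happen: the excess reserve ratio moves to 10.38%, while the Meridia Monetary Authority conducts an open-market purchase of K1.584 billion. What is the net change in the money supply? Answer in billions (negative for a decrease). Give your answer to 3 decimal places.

K2.949 billion

Before: m₁ = (1 + 0.2905) / (0.1032 + 0.08 + 0.2905) ≈ 2.724298, MB₁ = 8.9, so M₁ = 2.724298 × 8.9 ≈ 24.2463 billion.
After: m₂ = (1 + 0.2905) / (0.1032 + 0.1038 + 0.2905) ≈ 2.593970, MB₂ = 8.9 + 1.584 = 10.484, so M₂ = 2.593970 × 10.484 ≈ 27.1952 billion.
ΔM = M₂ − M₁ = 27.1952 − 24.2463 = 2.9489 billion.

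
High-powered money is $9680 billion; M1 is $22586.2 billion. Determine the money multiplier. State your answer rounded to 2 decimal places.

The money multiplier is m = M / MB = 22586.2 / 9680 ≈ 2.33329.

2.33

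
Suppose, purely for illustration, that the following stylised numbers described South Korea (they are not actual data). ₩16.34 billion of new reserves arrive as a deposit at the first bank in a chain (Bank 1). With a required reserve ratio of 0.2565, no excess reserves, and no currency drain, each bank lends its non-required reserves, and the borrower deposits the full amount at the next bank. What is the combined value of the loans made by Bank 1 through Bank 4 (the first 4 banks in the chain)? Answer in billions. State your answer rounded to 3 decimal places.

₩32.890 billion

Bank i lends (1 − rr)^i of the original deposit: Bank 1 lends 16.34·0.7435 ≈ 12.1488, Bank 2 lends 16.34·0.7435² ≈ 9.0326, and so on.
Summing a geometric series: total = 16.34·[0.7435·(1 − 0.7435^4) / (1 − 0.7435)] ≈ 32.8903 billion.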